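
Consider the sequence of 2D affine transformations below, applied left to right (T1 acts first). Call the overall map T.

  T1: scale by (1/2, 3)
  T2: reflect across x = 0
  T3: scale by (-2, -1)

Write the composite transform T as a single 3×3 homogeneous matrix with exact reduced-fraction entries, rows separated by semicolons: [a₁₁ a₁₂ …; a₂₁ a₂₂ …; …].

T1 = [1/2 0 0; 0 3 0; 0 0 1]
T2·T1 = [-1/2 0 0; 0 3 0; 0 0 1]
T3·…·T1 = [1 0 0; 0 -3 0; 0 0 1]

T = [1 0 0; 0 -3 0; 0 0 1]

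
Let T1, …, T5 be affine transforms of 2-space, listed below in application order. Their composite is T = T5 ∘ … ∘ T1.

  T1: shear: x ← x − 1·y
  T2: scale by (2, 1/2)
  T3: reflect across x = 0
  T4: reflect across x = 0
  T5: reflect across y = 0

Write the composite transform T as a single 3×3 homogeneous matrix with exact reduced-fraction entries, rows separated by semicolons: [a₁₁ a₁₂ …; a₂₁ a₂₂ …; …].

T = [2 -2 0; 0 -1/2 0; 0 0 1]

T1 = [1 -1 0; 0 1 0; 0 0 1]
T2·T1 = [2 -2 0; 0 1/2 0; 0 0 1]
T3·…·T1 = [-2 2 0; 0 1/2 0; 0 0 1]
T4·…·T1 = [2 -2 0; 0 1/2 0; 0 0 1]
T5·…·T1 = [2 -2 0; 0 -1/2 0; 0 0 1]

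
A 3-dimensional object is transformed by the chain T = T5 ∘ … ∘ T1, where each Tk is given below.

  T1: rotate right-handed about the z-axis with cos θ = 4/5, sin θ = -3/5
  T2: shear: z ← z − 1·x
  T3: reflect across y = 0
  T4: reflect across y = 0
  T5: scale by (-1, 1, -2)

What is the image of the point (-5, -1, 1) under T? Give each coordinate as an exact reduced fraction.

T1 rotate right-handed about the z-axis with cos θ = 4/5, sin θ = -3/5: (-5, -1, 1) → (-23/5, 11/5, 1)
T2 shear: z ← z − 1·x: (-23/5, 11/5, 1) → (-23/5, 11/5, 28/5)
T3 reflect across y = 0: (-23/5, 11/5, 28/5) → (-23/5, -11/5, 28/5)
T4 reflect across y = 0: (-23/5, -11/5, 28/5) → (-23/5, 11/5, 28/5)
T5 scale by (-1, 1, -2): (-23/5, 11/5, 28/5) → (23/5, 11/5, -56/5)

T(p) = (23/5, 11/5, -56/5)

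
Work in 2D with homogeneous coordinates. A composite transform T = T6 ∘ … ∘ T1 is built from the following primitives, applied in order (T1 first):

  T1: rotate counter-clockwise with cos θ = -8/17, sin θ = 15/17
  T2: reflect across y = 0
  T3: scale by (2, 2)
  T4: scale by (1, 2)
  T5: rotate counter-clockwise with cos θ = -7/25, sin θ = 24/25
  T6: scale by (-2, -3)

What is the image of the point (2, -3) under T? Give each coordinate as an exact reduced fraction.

T(p) = (-9556/425, -8712/425)

T1 rotate counter-clockwise with cos θ = -8/17, sin θ = 15/17: (2, -3) → (29/17, 54/17)
T2 reflect across y = 0: (29/17, 54/17) → (29/17, -54/17)
T3 scale by (2, 2): (29/17, -54/17) → (58/17, -108/17)
T4 scale by (1, 2): (58/17, -108/17) → (58/17, -216/17)
T5 rotate counter-clockwise with cos θ = -7/25, sin θ = 24/25: (58/17, -216/17) → (4778/425, 2904/425)
T6 scale by (-2, -3): (4778/425, 2904/425) → (-9556/425, -8712/425)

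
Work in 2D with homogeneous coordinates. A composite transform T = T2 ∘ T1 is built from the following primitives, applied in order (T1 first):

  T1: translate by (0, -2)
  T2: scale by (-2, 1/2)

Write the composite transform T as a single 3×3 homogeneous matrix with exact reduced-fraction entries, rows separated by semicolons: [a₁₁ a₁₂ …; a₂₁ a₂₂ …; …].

T = [-2 0 0; 0 1/2 -1; 0 0 1]

T1 = [1 0 0; 0 1 -2; 0 0 1]
T2·T1 = [-2 0 0; 0 1/2 -1; 0 0 1]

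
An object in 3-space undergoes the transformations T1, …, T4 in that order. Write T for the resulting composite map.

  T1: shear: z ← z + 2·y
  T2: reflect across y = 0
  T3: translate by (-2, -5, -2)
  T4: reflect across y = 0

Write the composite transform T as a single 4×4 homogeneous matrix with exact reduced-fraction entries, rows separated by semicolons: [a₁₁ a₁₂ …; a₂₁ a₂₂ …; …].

T1 = [1 0 0 0; 0 1 0 0; 0 2 1 0; 0 0 0 1]
T2·T1 = [1 0 0 0; 0 -1 0 0; 0 2 1 0; 0 0 0 1]
T3·…·T1 = [1 0 0 -2; 0 -1 0 -5; 0 2 1 -2; 0 0 0 1]
T4·…·T1 = [1 0 0 -2; 0 1 0 5; 0 2 1 -2; 0 0 0 1]

T = [1 0 0 -2; 0 1 0 5; 0 2 1 -2; 0 0 0 1]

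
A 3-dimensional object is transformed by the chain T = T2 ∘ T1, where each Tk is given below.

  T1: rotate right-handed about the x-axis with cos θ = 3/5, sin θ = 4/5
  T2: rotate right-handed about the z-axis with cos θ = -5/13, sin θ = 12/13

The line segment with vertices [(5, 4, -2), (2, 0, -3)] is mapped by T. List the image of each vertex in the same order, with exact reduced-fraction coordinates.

T1 rotate right-handed about the x-axis with cos θ = 3/5, sin θ = 4/5: (5, 4, -2) → (5, 4, 2); (2, 0, -3) → (2, 12/5, -9/5)
T2 rotate right-handed about the z-axis with cos θ = -5/13, sin θ = 12/13: (5, 4, 2) → (-73/13, 40/13, 2); (2, 12/5, -9/5) → (-194/65, 12/13, -9/5)

image vertices: (-73/13, 40/13, 2), (-194/65, 12/13, -9/5)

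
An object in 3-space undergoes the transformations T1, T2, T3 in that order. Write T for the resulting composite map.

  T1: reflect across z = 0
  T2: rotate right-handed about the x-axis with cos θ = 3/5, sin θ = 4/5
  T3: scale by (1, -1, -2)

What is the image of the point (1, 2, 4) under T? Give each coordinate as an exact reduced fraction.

T1 reflect across z = 0: (1, 2, 4) → (1, 2, -4)
T2 rotate right-handed about the x-axis with cos θ = 3/5, sin θ = 4/5: (1, 2, -4) → (1, 22/5, -4/5)
T3 scale by (1, -1, -2): (1, 22/5, -4/5) → (1, -22/5, 8/5)

T(p) = (1, -22/5, 8/5)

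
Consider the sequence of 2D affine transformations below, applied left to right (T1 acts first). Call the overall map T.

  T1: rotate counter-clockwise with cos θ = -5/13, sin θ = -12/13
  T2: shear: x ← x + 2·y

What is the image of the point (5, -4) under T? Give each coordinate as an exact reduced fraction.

T1 rotate counter-clockwise with cos θ = -5/13, sin θ = -12/13: (5, -4) → (-73/13, -40/13)
T2 shear: x ← x + 2·y: (-73/13, -40/13) → (-153/13, -40/13)

T(p) = (-153/13, -40/13)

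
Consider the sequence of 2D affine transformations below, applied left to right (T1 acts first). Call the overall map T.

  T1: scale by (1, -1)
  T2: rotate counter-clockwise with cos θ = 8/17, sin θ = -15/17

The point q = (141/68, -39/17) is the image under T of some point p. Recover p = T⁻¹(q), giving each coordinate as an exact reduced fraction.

T1 = [1 0 0; 0 -1 0; 0 0 1]
T2·T1 = [8/17 -15/17 0; -15/17 -8/17 0; 0 0 1]
det M = -1; M⁻¹ = [8/17 -15/17 0; -15/17 -8/17 0; 0 0 1]
M⁻¹ · (141/68, -39/17)ᵀ = (3, -3/4)ᵀ

p = (3, -3/4)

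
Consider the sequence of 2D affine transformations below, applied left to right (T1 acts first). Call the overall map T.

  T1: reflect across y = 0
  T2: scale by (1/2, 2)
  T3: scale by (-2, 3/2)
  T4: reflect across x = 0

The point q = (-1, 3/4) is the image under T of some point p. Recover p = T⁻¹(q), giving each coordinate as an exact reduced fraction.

p = (-1, -1/4)

T1 = [1 0 0; 0 -1 0; 0 0 1]
T2·T1 = [1/2 0 0; 0 -2 0; 0 0 1]
T3·…·T1 = [-1 0 0; 0 -3 0; 0 0 1]
T4·…·T1 = [1 0 0; 0 -3 0; 0 0 1]
det M = -3; M⁻¹ = [1 0 0; 0 -1/3 0; 0 0 1]
M⁻¹ · (-1, 3/4)ᵀ = (-1, -1/4)ᵀ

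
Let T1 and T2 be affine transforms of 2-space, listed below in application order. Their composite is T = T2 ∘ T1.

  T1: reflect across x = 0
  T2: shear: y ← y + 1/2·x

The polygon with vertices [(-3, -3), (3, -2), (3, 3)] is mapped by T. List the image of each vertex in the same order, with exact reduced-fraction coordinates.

T1 reflect across x = 0: (-3, -3) → (3, -3); (3, -2) → (-3, -2); (3, 3) → (-3, 3)
T2 shear: y ← y + 1/2·x: (3, -3) → (3, -3/2); (-3, -2) → (-3, -7/2); (-3, 3) → (-3, 3/2)

image vertices: (3, -3/2), (-3, -7/2), (-3, 3/2)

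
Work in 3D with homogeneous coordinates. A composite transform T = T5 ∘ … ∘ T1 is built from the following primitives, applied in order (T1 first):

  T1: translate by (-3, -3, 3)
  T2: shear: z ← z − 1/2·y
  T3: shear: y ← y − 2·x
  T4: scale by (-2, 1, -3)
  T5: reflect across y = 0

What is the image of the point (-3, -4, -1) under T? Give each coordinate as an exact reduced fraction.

T1 translate by (-3, -3, 3): (-3, -4, -1) → (-6, -7, 2)
T2 shear: z ← z − 1/2·y: (-6, -7, 2) → (-6, -7, 11/2)
T3 shear: y ← y − 2·x: (-6, -7, 11/2) → (-6, 5, 11/2)
T4 scale by (-2, 1, -3): (-6, 5, 11/2) → (12, 5, -33/2)
T5 reflect across y = 0: (12, 5, -33/2) → (12, -5, -33/2)

T(p) = (12, -5, -33/2)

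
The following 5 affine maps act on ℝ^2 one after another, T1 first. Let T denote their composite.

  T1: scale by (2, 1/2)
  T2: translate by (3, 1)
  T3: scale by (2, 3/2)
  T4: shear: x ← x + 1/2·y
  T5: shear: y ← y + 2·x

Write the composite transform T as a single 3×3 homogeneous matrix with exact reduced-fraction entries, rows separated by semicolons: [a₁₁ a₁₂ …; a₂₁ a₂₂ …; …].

T1 = [2 0 0; 0 1/2 0; 0 0 1]
T2·T1 = [2 0 3; 0 1/2 1; 0 0 1]
T3·…·T1 = [4 0 6; 0 3/4 3/2; 0 0 1]
T4·…·T1 = [4 3/8 27/4; 0 3/4 3/2; 0 0 1]
T5·…·T1 = [4 3/8 27/4; 8 3/2 15; 0 0 1]

T = [4 3/8 27/4; 8 3/2 15; 0 0 1]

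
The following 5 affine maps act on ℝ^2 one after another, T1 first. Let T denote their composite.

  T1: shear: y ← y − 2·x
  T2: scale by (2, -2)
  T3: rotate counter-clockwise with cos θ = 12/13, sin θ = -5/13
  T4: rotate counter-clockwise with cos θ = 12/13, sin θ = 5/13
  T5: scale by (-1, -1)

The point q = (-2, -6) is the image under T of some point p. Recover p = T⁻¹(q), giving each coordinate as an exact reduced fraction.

p = (1, -1)

T1 = [1 0 0; -2 1 0; 0 0 1]
T2·T1 = [2 0 0; 4 -2 0; 0 0 1]
T3·…·T1 = [44/13 -10/13 0; 38/13 -24/13 0; 0 0 1]
T4·…·T1 = [2 0 0; 4 -2 0; 0 0 1]
T5·…·T1 = [-2 0 0; -4 2 0; 0 0 1]
det M = -4; M⁻¹ = [-1/2 0 0; -1 1/2 0; 0 0 1]
M⁻¹ · (-2, -6)ᵀ = (1, -1)ᵀ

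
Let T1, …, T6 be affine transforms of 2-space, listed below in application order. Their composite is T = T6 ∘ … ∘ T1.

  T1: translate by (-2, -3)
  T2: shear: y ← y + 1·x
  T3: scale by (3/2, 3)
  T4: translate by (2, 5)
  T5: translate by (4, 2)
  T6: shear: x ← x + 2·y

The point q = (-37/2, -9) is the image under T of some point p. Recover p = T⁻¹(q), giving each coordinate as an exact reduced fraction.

p = (-7/3, 2)

T1 = [1 0 -2; 0 1 -3; 0 0 1]
T2·T1 = [1 0 -2; 1 1 -5; 0 0 1]
T3·…·T1 = [3/2 0 -3; 3 3 -15; 0 0 1]
T4·…·T1 = [3/2 0 -1; 3 3 -10; 0 0 1]
T5·…·T1 = [3/2 0 3; 3 3 -8; 0 0 1]
T6·…·T1 = [15/2 6 -13; 3 3 -8; 0 0 1]
det M = 9/2; M⁻¹ = [2/3 -4/3 -2; -2/3 5/3 14/3; 0 0 1]
M⁻¹ · (-37/2, -9)ᵀ = (-7/3, 2)ᵀ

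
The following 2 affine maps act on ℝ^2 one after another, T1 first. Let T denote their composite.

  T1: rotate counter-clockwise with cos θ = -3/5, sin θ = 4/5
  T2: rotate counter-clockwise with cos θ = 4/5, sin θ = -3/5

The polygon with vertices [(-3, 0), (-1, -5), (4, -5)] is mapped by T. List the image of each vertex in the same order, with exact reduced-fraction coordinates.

image vertices: (0, -3), (5, -1), (5, 4)

T1 rotate counter-clockwise with cos θ = -3/5, sin θ = 4/5: (-3, 0) → (9/5, -12/5); (-1, -5) → (23/5, 11/5); (4, -5) → (8/5, 31/5)
T2 rotate counter-clockwise with cos θ = 4/5, sin θ = -3/5: (9/5, -12/5) → (0, -3); (23/5, 11/5) → (5, -1); (8/5, 31/5) → (5, 4)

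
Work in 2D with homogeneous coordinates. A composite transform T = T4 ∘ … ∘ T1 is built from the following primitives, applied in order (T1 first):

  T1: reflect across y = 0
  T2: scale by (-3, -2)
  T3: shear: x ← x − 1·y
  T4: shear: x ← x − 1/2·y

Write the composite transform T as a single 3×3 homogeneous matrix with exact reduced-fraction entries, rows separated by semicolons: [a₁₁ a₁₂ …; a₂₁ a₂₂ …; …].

T = [-3 -3 0; 0 2 0; 0 0 1]

T1 = [1 0 0; 0 -1 0; 0 0 1]
T2·T1 = [-3 0 0; 0 2 0; 0 0 1]
T3·…·T1 = [-3 -2 0; 0 2 0; 0 0 1]
T4·…·T1 = [-3 -3 0; 0 2 0; 0 0 1]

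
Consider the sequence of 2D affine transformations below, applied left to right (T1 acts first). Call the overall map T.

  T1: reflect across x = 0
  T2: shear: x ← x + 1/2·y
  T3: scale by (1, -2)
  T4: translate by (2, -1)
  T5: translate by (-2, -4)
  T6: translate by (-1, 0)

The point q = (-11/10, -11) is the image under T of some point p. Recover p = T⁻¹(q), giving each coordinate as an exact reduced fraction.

p = (8/5, 3)

T1 = [-1 0 0; 0 1 0; 0 0 1]
T2·T1 = [-1 1/2 0; 0 1 0; 0 0 1]
T3·…·T1 = [-1 1/2 0; 0 -2 0; 0 0 1]
T4·…·T1 = [-1 1/2 2; 0 -2 -1; 0 0 1]
T5·…·T1 = [-1 1/2 0; 0 -2 -5; 0 0 1]
T6·…·T1 = [-1 1/2 -1; 0 -2 -5; 0 0 1]
det M = 2; M⁻¹ = [-1 -1/4 -9/4; 0 -1/2 -5/2; 0 0 1]
M⁻¹ · (-11/10, -11)ᵀ = (8/5, 3)ᵀ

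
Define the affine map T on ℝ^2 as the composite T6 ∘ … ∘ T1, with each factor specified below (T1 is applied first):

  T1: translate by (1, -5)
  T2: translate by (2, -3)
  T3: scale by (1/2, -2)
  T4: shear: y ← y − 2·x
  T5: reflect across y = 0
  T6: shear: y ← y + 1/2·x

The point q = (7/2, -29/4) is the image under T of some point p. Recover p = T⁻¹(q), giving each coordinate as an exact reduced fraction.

p = (4, 0)

T1 = [1 0 1; 0 1 -5; 0 0 1]
T2·T1 = [1 0 3; 0 1 -8; 0 0 1]
T3·…·T1 = [1/2 0 3/2; 0 -2 16; 0 0 1]
T4·…·T1 = [1/2 0 3/2; -1 -2 13; 0 0 1]
T5·…·T1 = [1/2 0 3/2; 1 2 -13; 0 0 1]
T6·…·T1 = [1/2 0 3/2; 5/4 2 -49/4; 0 0 1]
det M = 1; M⁻¹ = [2 0 -3; -5/4 1/2 8; 0 0 1]
M⁻¹ · (7/2, -29/4)ᵀ = (4, 0)ᵀ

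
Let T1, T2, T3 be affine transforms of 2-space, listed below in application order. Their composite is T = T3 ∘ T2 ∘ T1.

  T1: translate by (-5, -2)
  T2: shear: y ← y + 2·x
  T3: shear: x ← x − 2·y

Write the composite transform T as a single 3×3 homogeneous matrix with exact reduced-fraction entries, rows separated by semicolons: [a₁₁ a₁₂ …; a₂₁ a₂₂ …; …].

T1 = [1 0 -5; 0 1 -2; 0 0 1]
T2·T1 = [1 0 -5; 2 1 -12; 0 0 1]
T3·…·T1 = [-3 -2 19; 2 1 -12; 0 0 1]

T = [-3 -2 19; 2 1 -12; 0 0 1]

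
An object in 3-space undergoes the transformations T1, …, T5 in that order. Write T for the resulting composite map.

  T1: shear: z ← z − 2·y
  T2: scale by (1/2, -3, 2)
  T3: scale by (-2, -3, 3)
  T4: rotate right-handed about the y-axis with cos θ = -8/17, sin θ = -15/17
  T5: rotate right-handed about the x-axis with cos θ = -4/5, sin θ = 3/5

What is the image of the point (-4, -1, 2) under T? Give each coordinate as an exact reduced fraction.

T1 shear: z ← z − 2·y: (-4, -1, 2) → (-4, -1, 4)
T2 scale by (1/2, -3, 2): (-4, -1, 4) → (-2, 3, 8)
T3 scale by (-2, -3, 3): (-2, 3, 8) → (4, -9, 24)
T4 rotate right-handed about the y-axis with cos θ = -8/17, sin θ = -15/17: (4, -9, 24) → (-392/17, -9, -132/17)
T5 rotate right-handed about the x-axis with cos θ = -4/5, sin θ = 3/5: (-392/17, -9, -132/17) → (-392/17, 1008/85, 69/85)

T(p) = (-392/17, 1008/85, 69/85)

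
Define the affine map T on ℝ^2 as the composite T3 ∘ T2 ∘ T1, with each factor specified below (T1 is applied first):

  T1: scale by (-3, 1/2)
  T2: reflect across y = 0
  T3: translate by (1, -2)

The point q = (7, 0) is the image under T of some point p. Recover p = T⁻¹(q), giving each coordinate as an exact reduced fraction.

T1 = [-3 0 0; 0 1/2 0; 0 0 1]
T2·T1 = [-3 0 0; 0 -1/2 0; 0 0 1]
T3·…·T1 = [-3 0 1; 0 -1/2 -2; 0 0 1]
det M = 3/2; M⁻¹ = [-1/3 0 1/3; 0 -2 -4; 0 0 1]
M⁻¹ · (7, 0)ᵀ = (-2, -4)ᵀ

p = (-2, -4)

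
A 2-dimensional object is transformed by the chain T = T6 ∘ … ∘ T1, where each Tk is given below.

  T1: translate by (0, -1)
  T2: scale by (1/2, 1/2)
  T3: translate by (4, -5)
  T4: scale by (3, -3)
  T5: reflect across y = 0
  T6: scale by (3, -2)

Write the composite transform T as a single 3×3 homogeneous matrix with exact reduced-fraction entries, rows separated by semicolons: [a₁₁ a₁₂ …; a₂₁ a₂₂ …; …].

T1 = [1 0 0; 0 1 -1; 0 0 1]
T2·T1 = [1/2 0 0; 0 1/2 -1/2; 0 0 1]
T3·…·T1 = [1/2 0 4; 0 1/2 -11/2; 0 0 1]
T4·…·T1 = [3/2 0 12; 0 -3/2 33/2; 0 0 1]
T5·…·T1 = [3/2 0 12; 0 3/2 -33/2; 0 0 1]
T6·…·T1 = [9/2 0 36; 0 -3 33; 0 0 1]

T = [9/2 0 36; 0 -3 33; 0 0 1]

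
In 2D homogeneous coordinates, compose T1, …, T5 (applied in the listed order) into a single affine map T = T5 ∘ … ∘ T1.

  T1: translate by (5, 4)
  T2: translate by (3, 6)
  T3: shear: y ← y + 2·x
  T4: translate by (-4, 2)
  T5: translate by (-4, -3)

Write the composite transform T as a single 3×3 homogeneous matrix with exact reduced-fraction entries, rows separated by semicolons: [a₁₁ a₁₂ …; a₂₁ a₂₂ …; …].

T1 = [1 0 5; 0 1 4; 0 0 1]
T2·T1 = [1 0 8; 0 1 10; 0 0 1]
T3·…·T1 = [1 0 8; 2 1 26; 0 0 1]
T4·…·T1 = [1 0 4; 2 1 28; 0 0 1]
T5·…·T1 = [1 0 0; 2 1 25; 0 0 1]

T = [1 0 0; 2 1 25; 0 0 1]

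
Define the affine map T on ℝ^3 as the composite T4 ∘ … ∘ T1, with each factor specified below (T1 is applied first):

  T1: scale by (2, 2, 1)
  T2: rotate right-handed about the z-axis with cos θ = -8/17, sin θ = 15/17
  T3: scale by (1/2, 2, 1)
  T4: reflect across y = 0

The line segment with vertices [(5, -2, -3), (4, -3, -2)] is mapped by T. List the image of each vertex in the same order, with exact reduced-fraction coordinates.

T1 scale by (2, 2, 1): (5, -2, -3) → (10, -4, -3); (4, -3, -2) → (8, -6, -2)
T2 rotate right-handed about the z-axis with cos θ = -8/17, sin θ = 15/17: (10, -4, -3) → (-20/17, 182/17, -3); (8, -6, -2) → (26/17, 168/17, -2)
T3 scale by (1/2, 2, 1): (-20/17, 182/17, -3) → (-10/17, 364/17, -3); (26/17, 168/17, -2) → (13/17, 336/17, -2)
T4 reflect across y = 0: (-10/17, 364/17, -3) → (-10/17, -364/17, -3); (13/17, 336/17, -2) → (13/17, -336/17, -2)

image vertices: (-10/17, -364/17, -3), (13/17, -336/17, -2)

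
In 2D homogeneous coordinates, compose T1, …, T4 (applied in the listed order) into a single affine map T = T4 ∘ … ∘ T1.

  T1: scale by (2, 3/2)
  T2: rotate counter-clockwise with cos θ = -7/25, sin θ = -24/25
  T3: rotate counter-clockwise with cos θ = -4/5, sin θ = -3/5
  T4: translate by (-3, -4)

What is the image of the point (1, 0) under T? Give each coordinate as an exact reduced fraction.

T(p) = (-463/125, -266/125)

T1 scale by (2, 3/2): (1, 0) → (2, 0)
T2 rotate counter-clockwise with cos θ = -7/25, sin θ = -24/25: (2, 0) → (-14/25, -48/25)
T3 rotate counter-clockwise with cos θ = -4/5, sin θ = -3/5: (-14/25, -48/25) → (-88/125, 234/125)
T4 translate by (-3, -4): (-88/125, 234/125) → (-463/125, -266/125)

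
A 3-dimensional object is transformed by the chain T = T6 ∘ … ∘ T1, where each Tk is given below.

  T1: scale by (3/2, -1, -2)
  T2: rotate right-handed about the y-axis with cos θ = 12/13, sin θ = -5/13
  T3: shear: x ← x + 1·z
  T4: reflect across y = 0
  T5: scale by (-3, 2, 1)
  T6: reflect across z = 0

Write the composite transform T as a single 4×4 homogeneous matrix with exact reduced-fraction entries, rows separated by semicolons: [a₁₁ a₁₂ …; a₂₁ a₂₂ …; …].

T = [-153/26 0 42/13 0; 0 2 0 0; -15/26 0 24/13 0; 0 0 0 1]

T1 = [3/2 0 0 0; 0 -1 0 0; 0 0 -2 0; 0 0 0 1]
T2·T1 = [18/13 0 10/13 0; 0 -1 0 0; 15/26 0 -24/13 0; 0 0 0 1]
T3·…·T1 = [51/26 0 -14/13 0; 0 -1 0 0; 15/26 0 -24/13 0; 0 0 0 1]
T4·…·T1 = [51/26 0 -14/13 0; 0 1 0 0; 15/26 0 -24/13 0; 0 0 0 1]
T5·…·T1 = [-153/26 0 42/13 0; 0 2 0 0; 15/26 0 -24/13 0; 0 0 0 1]
T6·…·T1 = [-153/26 0 42/13 0; 0 2 0 0; -15/26 0 24/13 0; 0 0 0 1]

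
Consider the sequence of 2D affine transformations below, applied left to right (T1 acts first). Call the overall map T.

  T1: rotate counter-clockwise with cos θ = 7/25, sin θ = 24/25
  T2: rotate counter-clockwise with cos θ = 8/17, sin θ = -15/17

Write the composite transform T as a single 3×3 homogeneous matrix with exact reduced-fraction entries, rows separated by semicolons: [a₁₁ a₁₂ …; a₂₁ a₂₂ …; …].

T1 = [7/25 -24/25 0; 24/25 7/25 0; 0 0 1]
T2·T1 = [416/425 -87/425 0; 87/425 416/425 0; 0 0 1]

T = [416/425 -87/425 0; 87/425 416/425 0; 0 0 1]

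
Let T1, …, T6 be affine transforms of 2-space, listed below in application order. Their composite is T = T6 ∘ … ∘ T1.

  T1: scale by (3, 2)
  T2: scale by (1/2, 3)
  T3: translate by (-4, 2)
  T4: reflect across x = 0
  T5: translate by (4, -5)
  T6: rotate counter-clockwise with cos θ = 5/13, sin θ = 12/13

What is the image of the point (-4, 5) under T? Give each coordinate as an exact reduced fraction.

T1 scale by (3, 2): (-4, 5) → (-12, 10)
T2 scale by (1/2, 3): (-12, 10) → (-6, 30)
T3 translate by (-4, 2): (-6, 30) → (-10, 32)
T4 reflect across x = 0: (-10, 32) → (10, 32)
T5 translate by (4, -5): (10, 32) → (14, 27)
T6 rotate counter-clockwise with cos θ = 5/13, sin θ = 12/13: (14, 27) → (-254/13, 303/13)

T(p) = (-254/13, 303/13)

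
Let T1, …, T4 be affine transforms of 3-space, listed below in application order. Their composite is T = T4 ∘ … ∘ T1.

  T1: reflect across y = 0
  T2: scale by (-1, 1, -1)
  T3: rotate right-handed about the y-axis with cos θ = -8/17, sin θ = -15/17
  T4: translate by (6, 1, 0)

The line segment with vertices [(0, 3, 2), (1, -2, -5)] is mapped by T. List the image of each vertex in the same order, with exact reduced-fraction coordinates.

T1 reflect across y = 0: (0, 3, 2) → (0, -3, 2); (1, -2, -5) → (1, 2, -5)
T2 scale by (-1, 1, -1): (0, -3, 2) → (0, -3, -2); (1, 2, -5) → (-1, 2, 5)
T3 rotate right-handed about the y-axis with cos θ = -8/17, sin θ = -15/17: (0, -3, -2) → (30/17, -3, 16/17); (-1, 2, 5) → (-67/17, 2, -55/17)
T4 translate by (6, 1, 0): (30/17, -3, 16/17) → (132/17, -2, 16/17); (-67/17, 2, -55/17) → (35/17, 3, -55/17)

image vertices: (132/17, -2, 16/17), (35/17, 3, -55/17)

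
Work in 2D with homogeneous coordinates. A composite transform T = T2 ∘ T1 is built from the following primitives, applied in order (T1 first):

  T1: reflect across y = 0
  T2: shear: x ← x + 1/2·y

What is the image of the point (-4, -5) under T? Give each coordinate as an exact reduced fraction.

T(p) = (-3/2, 5)

T1 reflect across y = 0: (-4, -5) → (-4, 5)
T2 shear: x ← x + 1/2·y: (-4, 5) → (-3/2, 5)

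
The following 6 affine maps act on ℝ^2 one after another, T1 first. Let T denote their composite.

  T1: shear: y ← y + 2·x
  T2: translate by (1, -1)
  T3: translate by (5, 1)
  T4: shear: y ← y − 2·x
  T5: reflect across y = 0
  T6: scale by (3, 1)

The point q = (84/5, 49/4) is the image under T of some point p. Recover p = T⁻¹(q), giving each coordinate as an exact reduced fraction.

T1 = [1 0 0; 2 1 0; 0 0 1]
T2·T1 = [1 0 1; 2 1 -1; 0 0 1]
T3·…·T1 = [1 0 6; 2 1 0; 0 0 1]
T4·…·T1 = [1 0 6; 0 1 -12; 0 0 1]
T5·…·T1 = [1 0 6; 0 -1 12; 0 0 1]
T6·…·T1 = [3 0 18; 0 -1 12; 0 0 1]
det M = -3; M⁻¹ = [1/3 0 -6; 0 -1 12; 0 0 1]
M⁻¹ · (84/5, 49/4)ᵀ = (-2/5, -1/4)ᵀ

p = (-2/5, -1/4)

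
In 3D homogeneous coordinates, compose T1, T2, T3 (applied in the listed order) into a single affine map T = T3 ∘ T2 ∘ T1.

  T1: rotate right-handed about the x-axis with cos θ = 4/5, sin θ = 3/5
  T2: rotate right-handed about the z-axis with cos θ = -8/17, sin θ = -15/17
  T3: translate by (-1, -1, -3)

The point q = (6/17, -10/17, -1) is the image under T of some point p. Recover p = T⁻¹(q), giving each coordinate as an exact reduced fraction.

p = (-1, 2, 1)

T1 = [1 0 0 0; 0 4/5 -3/5 0; 0 3/5 4/5 0; 0 0 0 1]
T2·T1 = [-8/17 12/17 -9/17 0; -15/17 -32/85 24/85 0; 0 3/5 4/5 0; 0 0 0 1]
T3·…·T1 = [-8/17 12/17 -9/17 -1; -15/17 -32/85 24/85 -1; 0 3/5 4/5 -3; 0 0 0 1]
det M = 1; M⁻¹ = [-8/17 -15/17 0 -23/17; 12/17 -32/85 3/5 181/85; -9/17 24/85 4/5 183/85; 0 0 0 1]
M⁻¹ · (6/17, -10/17, -1)ᵀ = (-1, 2, 1)ᵀ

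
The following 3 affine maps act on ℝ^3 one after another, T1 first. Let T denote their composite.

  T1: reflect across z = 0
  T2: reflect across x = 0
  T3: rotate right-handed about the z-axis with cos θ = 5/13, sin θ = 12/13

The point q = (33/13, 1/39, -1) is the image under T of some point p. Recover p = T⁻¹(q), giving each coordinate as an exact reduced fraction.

T1 = [1 0 0 0; 0 1 0 0; 0 0 -1 0; 0 0 0 1]
T2·T1 = [-1 0 0 0; 0 1 0 0; 0 0 -1 0; 0 0 0 1]
T3·…·T1 = [-5/13 -12/13 0 0; -12/13 5/13 0 0; 0 0 -1 0; 0 0 0 1]
det M = 1; M⁻¹ = [-5/13 -12/13 0 0; -12/13 5/13 0 0; 0 0 -1 0; 0 0 0 1]
M⁻¹ · (33/13, 1/39, -1)ᵀ = (-1, -7/3, 1)ᵀ

p = (-1, -7/3, 1)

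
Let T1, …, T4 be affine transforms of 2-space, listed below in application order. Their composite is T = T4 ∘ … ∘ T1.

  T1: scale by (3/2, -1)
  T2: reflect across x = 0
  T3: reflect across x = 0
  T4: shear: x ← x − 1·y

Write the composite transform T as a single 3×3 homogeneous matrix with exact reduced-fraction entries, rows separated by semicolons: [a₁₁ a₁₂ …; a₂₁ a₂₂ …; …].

T = [3/2 1 0; 0 -1 0; 0 0 1]

T1 = [3/2 0 0; 0 -1 0; 0 0 1]
T2·T1 = [-3/2 0 0; 0 -1 0; 0 0 1]
T3·…·T1 = [3/2 0 0; 0 -1 0; 0 0 1]
T4·…·T1 = [3/2 1 0; 0 -1 0; 0 0 1]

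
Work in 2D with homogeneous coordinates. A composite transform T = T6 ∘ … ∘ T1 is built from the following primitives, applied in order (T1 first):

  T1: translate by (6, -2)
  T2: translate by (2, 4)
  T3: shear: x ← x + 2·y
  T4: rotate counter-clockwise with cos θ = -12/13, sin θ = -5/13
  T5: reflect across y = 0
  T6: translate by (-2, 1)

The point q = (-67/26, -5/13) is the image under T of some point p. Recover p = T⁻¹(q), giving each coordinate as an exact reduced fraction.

T1 = [1 0 6; 0 1 -2; 0 0 1]
T2·T1 = [1 0 8; 0 1 2; 0 0 1]
T3·…·T1 = [1 2 12; 0 1 2; 0 0 1]
T4·…·T1 = [-12/13 -19/13 -134/13; -5/13 -22/13 -84/13; 0 0 1]
T5·…·T1 = [-12/13 -19/13 -134/13; 5/13 22/13 84/13; 0 0 1]
T6·…·T1 = [-12/13 -19/13 -160/13; 5/13 22/13 97/13; 0 0 1]
det M = -1; M⁻¹ = [-22/13 -19/13 -129/13; 5/13 12/13 -28/13; 0 0 1]
M⁻¹ · (-67/26, -5/13)ᵀ = (-5, -7/2)ᵀ

p = (-5, -7/2)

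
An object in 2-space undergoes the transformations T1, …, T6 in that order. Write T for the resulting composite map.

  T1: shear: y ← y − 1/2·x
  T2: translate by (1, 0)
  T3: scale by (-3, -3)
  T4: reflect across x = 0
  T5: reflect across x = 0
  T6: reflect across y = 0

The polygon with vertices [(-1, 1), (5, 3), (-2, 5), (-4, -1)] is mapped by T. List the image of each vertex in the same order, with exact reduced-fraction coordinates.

image vertices: (0, 9/2), (-18, 3/2), (3, 18), (9, 3)

T1 shear: y ← y − 1/2·x: (-1, 1) → (-1, 3/2); (5, 3) → (5, 1/2); (-2, 5) → (-2, 6); (-4, -1) → (-4, 1)
T2 translate by (1, 0): (-1, 3/2) → (0, 3/2); (5, 1/2) → (6, 1/2); (-2, 6) → (-1, 6); (-4, 1) → (-3, 1)
T3 scale by (-3, -3): (0, 3/2) → (0, -9/2); (6, 1/2) → (-18, -3/2); (-1, 6) → (3, -18); (-3, 1) → (9, -3)
T4 reflect across x = 0: (0, -9/2) → (0, -9/2); (-18, -3/2) → (18, -3/2); (3, -18) → (-3, -18); (9, -3) → (-9, -3)
T5 reflect across x = 0: (0, -9/2) → (0, -9/2); (18, -3/2) → (-18, -3/2); (-3, -18) → (3, -18); (-9, -3) → (9, -3)
T6 reflect across y = 0: (0, -9/2) → (0, 9/2); (-18, -3/2) → (-18, 3/2); (3, -18) → (3, 18); (9, -3) → (9, 3)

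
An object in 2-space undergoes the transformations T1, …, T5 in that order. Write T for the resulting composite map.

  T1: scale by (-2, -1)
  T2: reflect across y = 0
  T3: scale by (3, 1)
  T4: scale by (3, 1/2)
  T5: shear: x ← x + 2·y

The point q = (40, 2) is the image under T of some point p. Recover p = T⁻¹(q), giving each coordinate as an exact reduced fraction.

p = (-2, 4)

T1 = [-2 0 0; 0 -1 0; 0 0 1]
T2·T1 = [-2 0 0; 0 1 0; 0 0 1]
T3·…·T1 = [-6 0 0; 0 1 0; 0 0 1]
T4·…·T1 = [-18 0 0; 0 1/2 0; 0 0 1]
T5·…·T1 = [-18 1 0; 0 1/2 0; 0 0 1]
det M = -9; M⁻¹ = [-1/18 1/9 0; 0 2 0; 0 0 1]
M⁻¹ · (40, 2)ᵀ = (-2, 4)ᵀ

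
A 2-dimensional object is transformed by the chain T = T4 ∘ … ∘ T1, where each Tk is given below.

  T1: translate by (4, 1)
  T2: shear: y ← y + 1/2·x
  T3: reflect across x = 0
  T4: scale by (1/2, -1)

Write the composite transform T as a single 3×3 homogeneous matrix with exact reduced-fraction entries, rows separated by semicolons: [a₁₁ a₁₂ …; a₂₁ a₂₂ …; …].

T = [-1/2 0 -2; -1/2 -1 -3; 0 0 1]

T1 = [1 0 4; 0 1 1; 0 0 1]
T2·T1 = [1 0 4; 1/2 1 3; 0 0 1]
T3·…·T1 = [-1 0 -4; 1/2 1 3; 0 0 1]
T4·…·T1 = [-1/2 0 -2; -1/2 -1 -3; 0 0 1]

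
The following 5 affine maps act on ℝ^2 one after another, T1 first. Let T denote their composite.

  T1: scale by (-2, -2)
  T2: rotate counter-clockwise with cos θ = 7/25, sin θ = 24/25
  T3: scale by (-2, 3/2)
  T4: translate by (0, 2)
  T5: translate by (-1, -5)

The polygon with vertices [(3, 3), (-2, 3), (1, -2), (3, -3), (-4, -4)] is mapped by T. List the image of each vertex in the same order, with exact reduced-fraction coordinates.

T1 scale by (-2, -2): (3, 3) → (-6, -6); (-2, 3) → (4, -6); (1, -2) → (-2, 4); (3, -3) → (-6, 6); (-4, -4) → (8, 8)
T2 rotate counter-clockwise with cos θ = 7/25, sin θ = 24/25: (-6, -6) → (102/25, -186/25); (4, -6) → (172/25, 54/25); (-2, 4) → (-22/5, -4/5); (-6, 6) → (-186/25, -102/25); (8, 8) → (-136/25, 248/25)
T3 scale by (-2, 3/2): (102/25, -186/25) → (-204/25, -279/25); (172/25, 54/25) → (-344/25, 81/25); (-22/5, -4/5) → (44/5, -6/5); (-186/25, -102/25) → (372/25, -153/25); (-136/25, 248/25) → (272/25, 372/25)
T4 translate by (0, 2): (-204/25, -279/25) → (-204/25, -229/25); (-344/25, 81/25) → (-344/25, 131/25); (44/5, -6/5) → (44/5, 4/5); (372/25, -153/25) → (372/25, -103/25); (272/25, 372/25) → (272/25, 422/25)
T5 translate by (-1, -5): (-204/25, -229/25) → (-229/25, -354/25); (-344/25, 131/25) → (-369/25, 6/25); (44/5, 4/5) → (39/5, -21/5); (372/25, -103/25) → (347/25, -228/25); (272/25, 422/25) → (247/25, 297/25)

image vertices: (-229/25, -354/25), (-369/25, 6/25), (39/5, -21/5), (347/25, -228/25), (247/25, 297/25)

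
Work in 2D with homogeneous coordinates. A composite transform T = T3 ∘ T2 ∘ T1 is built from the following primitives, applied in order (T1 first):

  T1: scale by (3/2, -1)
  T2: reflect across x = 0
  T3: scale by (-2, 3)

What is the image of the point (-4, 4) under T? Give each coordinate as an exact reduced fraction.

T1 scale by (3/2, -1): (-4, 4) → (-6, -4)
T2 reflect across x = 0: (-6, -4) → (6, -4)
T3 scale by (-2, 3): (6, -4) → (-12, -12)

T(p) = (-12, -12)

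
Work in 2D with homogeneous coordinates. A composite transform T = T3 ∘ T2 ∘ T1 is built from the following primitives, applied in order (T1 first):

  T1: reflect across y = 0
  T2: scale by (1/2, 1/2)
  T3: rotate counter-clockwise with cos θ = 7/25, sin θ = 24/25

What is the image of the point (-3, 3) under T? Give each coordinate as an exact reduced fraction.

T1 reflect across y = 0: (-3, 3) → (-3, -3)
T2 scale by (1/2, 1/2): (-3, -3) → (-3/2, -3/2)
T3 rotate counter-clockwise with cos θ = 7/25, sin θ = 24/25: (-3/2, -3/2) → (51/50, -93/50)

T(p) = (51/50, -93/50)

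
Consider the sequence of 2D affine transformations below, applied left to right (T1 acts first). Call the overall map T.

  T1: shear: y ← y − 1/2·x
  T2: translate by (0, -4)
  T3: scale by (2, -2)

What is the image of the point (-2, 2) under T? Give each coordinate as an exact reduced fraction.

T1 shear: y ← y − 1/2·x: (-2, 2) → (-2, 3)
T2 translate by (0, -4): (-2, 3) → (-2, -1)
T3 scale by (2, -2): (-2, -1) → (-4, 2)

T(p) = (-4, 2)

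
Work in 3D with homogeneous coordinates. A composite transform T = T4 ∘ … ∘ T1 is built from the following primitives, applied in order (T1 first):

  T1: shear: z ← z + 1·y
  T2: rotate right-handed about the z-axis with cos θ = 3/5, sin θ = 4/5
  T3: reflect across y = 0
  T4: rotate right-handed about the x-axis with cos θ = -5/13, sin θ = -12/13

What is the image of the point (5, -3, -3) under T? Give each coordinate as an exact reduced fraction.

T1 shear: z ← z + 1·y: (5, -3, -3) → (5, -3, -6)
T2 rotate right-handed about the z-axis with cos θ = 3/5, sin θ = 4/5: (5, -3, -6) → (27/5, 11/5, -6)
T3 reflect across y = 0: (27/5, 11/5, -6) → (27/5, -11/5, -6)
T4 rotate right-handed about the x-axis with cos θ = -5/13, sin θ = -12/13: (27/5, -11/5, -6) → (27/5, -61/13, 282/65)

T(p) = (27/5, -61/13, 282/65)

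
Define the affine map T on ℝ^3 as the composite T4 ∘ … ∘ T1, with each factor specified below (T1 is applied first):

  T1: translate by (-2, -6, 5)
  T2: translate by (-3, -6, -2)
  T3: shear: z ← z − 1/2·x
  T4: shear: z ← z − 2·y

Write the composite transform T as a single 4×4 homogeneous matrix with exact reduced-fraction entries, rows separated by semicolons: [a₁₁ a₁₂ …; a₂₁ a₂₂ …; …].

T = [1 0 0 -5; 0 1 0 -12; -1/2 -2 1 59/2; 0 0 0 1]

T1 = [1 0 0 -2; 0 1 0 -6; 0 0 1 5; 0 0 0 1]
T2·T1 = [1 0 0 -5; 0 1 0 -12; 0 0 1 3; 0 0 0 1]
T3·…·T1 = [1 0 0 -5; 0 1 0 -12; -1/2 0 1 11/2; 0 0 0 1]
T4·…·T1 = [1 0 0 -5; 0 1 0 -12; -1/2 -2 1 59/2; 0 0 0 1]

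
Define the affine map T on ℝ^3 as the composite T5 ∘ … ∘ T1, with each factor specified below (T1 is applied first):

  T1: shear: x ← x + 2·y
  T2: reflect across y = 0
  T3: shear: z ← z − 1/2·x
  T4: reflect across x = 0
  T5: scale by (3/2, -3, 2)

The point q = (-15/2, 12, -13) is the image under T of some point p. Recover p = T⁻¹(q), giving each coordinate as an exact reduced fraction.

p = (-3, 4, -4)

T1 = [1 2 0 0; 0 1 0 0; 0 0 1 0; 0 0 0 1]
T2·T1 = [1 2 0 0; 0 -1 0 0; 0 0 1 0; 0 0 0 1]
T3·…·T1 = [1 2 0 0; 0 -1 0 0; -1/2 -1 1 0; 0 0 0 1]
T4·…·T1 = [-1 -2 0 0; 0 -1 0 0; -1/2 -1 1 0; 0 0 0 1]
T5·…·T1 = [-3/2 -3 0 0; 0 3 0 0; -1 -2 2 0; 0 0 0 1]
det M = -9; M⁻¹ = [-2/3 -2/3 0 0; 0 1/3 0 0; -1/3 0 1/2 0; 0 0 0 1]
M⁻¹ · (-15/2, 12, -13)ᵀ = (-3, 4, -4)ᵀ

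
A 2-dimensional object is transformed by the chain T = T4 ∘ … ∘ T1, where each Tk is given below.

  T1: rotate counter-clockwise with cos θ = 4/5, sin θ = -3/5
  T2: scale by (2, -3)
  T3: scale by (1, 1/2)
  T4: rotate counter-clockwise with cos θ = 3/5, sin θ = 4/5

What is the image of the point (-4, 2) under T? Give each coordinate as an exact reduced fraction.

T(p) = (12/5, -34/5)

T1 rotate counter-clockwise with cos θ = 4/5, sin θ = -3/5: (-4, 2) → (-2, 4)
T2 scale by (2, -3): (-2, 4) → (-4, -12)
T3 scale by (1, 1/2): (-4, -12) → (-4, -6)
T4 rotate counter-clockwise with cos θ = 3/5, sin θ = 4/5: (-4, -6) → (12/5, -34/5)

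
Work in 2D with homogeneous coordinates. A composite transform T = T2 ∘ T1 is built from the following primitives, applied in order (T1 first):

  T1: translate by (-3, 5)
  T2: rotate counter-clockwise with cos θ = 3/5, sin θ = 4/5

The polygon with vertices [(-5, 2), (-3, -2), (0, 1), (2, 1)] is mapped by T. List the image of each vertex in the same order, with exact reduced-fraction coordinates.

T1 translate by (-3, 5): (-5, 2) → (-8, 7); (-3, -2) → (-6, 3); (0, 1) → (-3, 6); (2, 1) → (-1, 6)
T2 rotate counter-clockwise with cos θ = 3/5, sin θ = 4/5: (-8, 7) → (-52/5, -11/5); (-6, 3) → (-6, -3); (-3, 6) → (-33/5, 6/5); (-1, 6) → (-27/5, 14/5)

image vertices: (-52/5, -11/5), (-6, -3), (-33/5, 6/5), (-27/5, 14/5)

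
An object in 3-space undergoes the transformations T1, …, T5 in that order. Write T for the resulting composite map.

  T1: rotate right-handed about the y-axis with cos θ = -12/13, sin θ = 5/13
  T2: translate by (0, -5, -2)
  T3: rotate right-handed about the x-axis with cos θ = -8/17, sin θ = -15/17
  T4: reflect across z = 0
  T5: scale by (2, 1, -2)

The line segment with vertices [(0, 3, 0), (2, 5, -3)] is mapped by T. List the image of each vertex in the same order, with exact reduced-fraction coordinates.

image vertices: (0, -14/17, 92/17), (-6, 0, 0)

T1 rotate right-handed about the y-axis with cos θ = -12/13, sin θ = 5/13: (0, 3, 0) → (0, 3, 0); (2, 5, -3) → (-3, 5, 2)
T2 translate by (0, -5, -2): (0, 3, 0) → (0, -2, -2); (-3, 5, 2) → (-3, 0, 0)
T3 rotate right-handed about the x-axis with cos θ = -8/17, sin θ = -15/17: (0, -2, -2) → (0, -14/17, 46/17); (-3, 0, 0) → (-3, 0, 0)
T4 reflect across z = 0: (0, -14/17, 46/17) → (0, -14/17, -46/17); (-3, 0, 0) → (-3, 0, 0)
T5 scale by (2, 1, -2): (0, -14/17, -46/17) → (0, -14/17, 92/17); (-3, 0, 0) → (-6, 0, 0)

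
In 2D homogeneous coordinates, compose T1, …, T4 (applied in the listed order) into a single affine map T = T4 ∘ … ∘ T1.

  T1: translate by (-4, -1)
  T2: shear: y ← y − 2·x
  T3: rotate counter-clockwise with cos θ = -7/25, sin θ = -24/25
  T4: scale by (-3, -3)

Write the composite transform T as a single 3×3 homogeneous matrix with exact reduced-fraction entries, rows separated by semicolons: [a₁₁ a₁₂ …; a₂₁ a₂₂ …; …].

T = [33/5 -72/25 -588/25; 6/5 21/25 -141/25; 0 0 1]

T1 = [1 0 -4; 0 1 -1; 0 0 1]
T2·T1 = [1 0 -4; -2 1 7; 0 0 1]
T3·…·T1 = [-11/5 24/25 196/25; -2/5 -7/25 47/25; 0 0 1]
T4·…·T1 = [33/5 -72/25 -588/25; 6/5 21/25 -141/25; 0 0 1]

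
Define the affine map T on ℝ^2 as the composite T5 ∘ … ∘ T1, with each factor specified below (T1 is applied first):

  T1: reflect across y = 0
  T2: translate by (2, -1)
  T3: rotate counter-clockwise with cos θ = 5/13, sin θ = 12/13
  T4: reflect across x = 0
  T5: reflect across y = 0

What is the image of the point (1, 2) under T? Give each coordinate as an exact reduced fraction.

T1 reflect across y = 0: (1, 2) → (1, -2)
T2 translate by (2, -1): (1, -2) → (3, -3)
T3 rotate counter-clockwise with cos θ = 5/13, sin θ = 12/13: (3, -3) → (51/13, 21/13)
T4 reflect across x = 0: (51/13, 21/13) → (-51/13, 21/13)
T5 reflect across y = 0: (-51/13, 21/13) → (-51/13, -21/13)

T(p) = (-51/13, -21/13)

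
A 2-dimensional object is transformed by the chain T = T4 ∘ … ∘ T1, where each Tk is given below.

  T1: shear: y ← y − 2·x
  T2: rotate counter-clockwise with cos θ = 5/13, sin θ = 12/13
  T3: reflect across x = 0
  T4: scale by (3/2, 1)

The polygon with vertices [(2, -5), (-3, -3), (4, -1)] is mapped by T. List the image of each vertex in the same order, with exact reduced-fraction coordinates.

T1 shear: y ← y − 2·x: (2, -5) → (2, -9); (-3, -3) → (-3, 3); (4, -1) → (4, -9)
T2 rotate counter-clockwise with cos θ = 5/13, sin θ = 12/13: (2, -9) → (118/13, -21/13); (-3, 3) → (-51/13, -21/13); (4, -9) → (128/13, 3/13)
T3 reflect across x = 0: (118/13, -21/13) → (-118/13, -21/13); (-51/13, -21/13) → (51/13, -21/13); (128/13, 3/13) → (-128/13, 3/13)
T4 scale by (3/2, 1): (-118/13, -21/13) → (-177/13, -21/13); (51/13, -21/13) → (153/26, -21/13); (-128/13, 3/13) → (-192/13, 3/13)

image vertices: (-177/13, -21/13), (153/26, -21/13), (-192/13, 3/13)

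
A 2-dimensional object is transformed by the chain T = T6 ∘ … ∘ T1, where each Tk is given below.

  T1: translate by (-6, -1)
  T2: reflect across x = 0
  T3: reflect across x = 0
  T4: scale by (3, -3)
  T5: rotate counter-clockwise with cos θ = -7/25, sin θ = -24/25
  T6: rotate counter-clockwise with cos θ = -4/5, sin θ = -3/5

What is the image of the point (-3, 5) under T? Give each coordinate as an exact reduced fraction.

T(p) = (2592/125, -2631/125)

T1 translate by (-6, -1): (-3, 5) → (-9, 4)
T2 reflect across x = 0: (-9, 4) → (9, 4)
T3 reflect across x = 0: (9, 4) → (-9, 4)
T4 scale by (3, -3): (-9, 4) → (-27, -12)
T5 rotate counter-clockwise with cos θ = -7/25, sin θ = -24/25: (-27, -12) → (-99/25, 732/25)
T6 rotate counter-clockwise with cos θ = -4/5, sin θ = -3/5: (-99/25, 732/25) → (2592/125, -2631/125)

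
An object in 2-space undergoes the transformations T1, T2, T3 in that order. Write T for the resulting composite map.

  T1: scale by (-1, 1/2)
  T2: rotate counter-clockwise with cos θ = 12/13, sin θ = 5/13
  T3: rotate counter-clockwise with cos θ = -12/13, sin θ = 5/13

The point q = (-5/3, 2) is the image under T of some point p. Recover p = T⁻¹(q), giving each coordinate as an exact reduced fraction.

p = (-5/3, -4)

T1 = [-1 0 0; 0 1/2 0; 0 0 1]
T2·T1 = [-12/13 -5/26 0; -5/13 6/13 0; 0 0 1]
T3·…·T1 = [1 0 0; 0 -1/2 0; 0 0 1]
det M = -1/2; M⁻¹ = [1 0 0; 0 -2 0; 0 0 1]
M⁻¹ · (-5/3, 2)ᵀ = (-5/3, -4)ᵀ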